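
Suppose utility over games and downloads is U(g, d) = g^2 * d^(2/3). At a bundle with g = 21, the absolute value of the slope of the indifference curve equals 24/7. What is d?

d = 24

MU_g = 2·g·d^(2/3) and MU_d = 2/3·g^2·d^(-1/3).
MRS = MU_g/MU_d = (3)·d/g.
Substitute g = 21: MRS = d/7. Setting d/7 = 24/7 gives d = (24/7)·7 = 24.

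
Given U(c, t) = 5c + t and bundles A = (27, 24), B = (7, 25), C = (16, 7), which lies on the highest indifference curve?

Bundle A

Evaluate utility at each bundle:
U(A) = 159.
U(B) = 60.
U(C) = 87.
Highest utility is A, so A ≻ C ≻ B.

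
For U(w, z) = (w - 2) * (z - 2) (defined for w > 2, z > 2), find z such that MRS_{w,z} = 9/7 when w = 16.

z = 20

MU_w = (z−2), MU_z = (w−2).
MRS = (z−2)/(w−2).
Substitute w = 16: MRS = (z − 2)/14. Setting this equal to 9/7 gives z − 2 = (9/7)·14 = 18, so z = 20.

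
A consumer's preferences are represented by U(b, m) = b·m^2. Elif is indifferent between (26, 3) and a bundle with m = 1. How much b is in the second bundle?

U(26, 3) = 234.
Set U(b, 1) = 234 and solve.
With m = 1: 1^2 = 1, so b = 234/1 = 234.
Check: U(234, 1) = 234.

b = 234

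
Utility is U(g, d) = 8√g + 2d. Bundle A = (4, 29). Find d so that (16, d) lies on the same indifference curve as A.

d = 21

U(4, 29) = 74.
Set U(16, d) = 74 and solve.
With g = 16: √16 = 4, so 2d = 74 − 8·4 = 42 and d = 21.
Check: U(16, 21) = 74.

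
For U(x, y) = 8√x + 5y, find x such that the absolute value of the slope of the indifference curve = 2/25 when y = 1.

MU_x = 8/(2√x), MU_y = 5.
MRS = 8/(2√x) ÷ 5.
MRS depends only on x: 0.8/√x = 2/25 ⇒ √x = 0.8/(2/25) = 10 ⇒ x = 100.

x = 100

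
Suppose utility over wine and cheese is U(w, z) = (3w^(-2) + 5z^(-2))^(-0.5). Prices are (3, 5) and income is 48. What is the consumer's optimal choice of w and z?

w* = 6, z* = 6

For CES with ρ = -2, MRS = (3/5)·(z/w)^3.
Tangency: set MRS = p_w/p_z = 3/5 = 0.6.
So (z/w)^3 = 1; taking the cube root, z/w = 1, i.e. z = w.
Substitute into the budget 3·w + 5·z = 48: 8·w = 48, so w* = 6 and z* = 6.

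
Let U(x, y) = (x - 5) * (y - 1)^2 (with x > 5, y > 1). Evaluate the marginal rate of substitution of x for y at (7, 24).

MRS = 5.75

MU_x = (y−1)^2, MU_y = 2·(x−5)·(y−1).
MRS = (1/2)·(y−1)/(x−5).
At (7, 24): MRS = 5.75.
That is, one extra unit of x is worth 5.75 units of y at the margin.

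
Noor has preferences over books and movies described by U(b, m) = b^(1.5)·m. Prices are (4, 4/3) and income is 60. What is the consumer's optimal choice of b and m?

b* = 9, m* = 18

MU_b = 1.5·√b·m and MU_m = b^(1.5).
MRS = MU_b/MU_m = (1.5)·m/b.
Tangency: set MRS = p_b/p_m = 4/(4/3) = 3.
So (1.5)·m/b = 3, i.e. m = 2·b.
Substitute into the budget 4·b + (4/3)·m = 60: (20/3)·b = 60, so b* = 9.
Then m* = 2·9 = 18.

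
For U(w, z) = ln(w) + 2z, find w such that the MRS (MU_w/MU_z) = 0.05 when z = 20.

w = 10

MU_w = 1/w, MU_z = 2.
MRS = 1/w ÷ 2.
MRS depends only on w: 0.5/w = 0.05 ⇒ w = 0.5/0.05 = 10.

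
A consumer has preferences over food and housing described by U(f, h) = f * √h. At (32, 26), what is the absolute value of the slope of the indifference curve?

MRS = 1.625

MU_f = √h and MU_h = 0.5·f·h^(-0.5).
MRS = MU_f/MU_h = (2)·h/f.
At (32, 26): MRS = 1.625.
The indifference curve has slope −1.625 at this bundle.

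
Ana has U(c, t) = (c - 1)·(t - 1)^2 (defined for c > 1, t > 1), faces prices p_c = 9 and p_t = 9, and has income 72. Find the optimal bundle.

c* = 3, t* = 5

MU_c = (t−1)^2, MU_t = 2·(c−1)·(t−1).
MRS = (1/2)·(t−1)/(c−1).
Tangency: set MRS = p_c/p_t = 9/9 = 1.
So (1/2)·(t − 1)/(c − 1) = 1, i.e. (t − 1) = 2·(c − 1).
Rewrite the budget in excess-of-subsistence terms: 9·(c − 1) + 9·(t − 1) = 72 − 9·1 − 9·1 = 54.
Substituting, 27·(c − 1) = 54, so c − 1 = 2 and c* = 3.
Then t − 1 = 2·2 = 4, so t* = 5.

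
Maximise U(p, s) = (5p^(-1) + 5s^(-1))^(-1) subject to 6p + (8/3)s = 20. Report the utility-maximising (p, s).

For CES with ρ = -1, MRS = (s/p)^2.
Tangency: set MRS = p_p/p_s = 6/(8/3) = 2.25.
So (s/p)^2 = 2.25; taking the square root, s/p = 1.5, i.e. s = 1.5·p.
Substitute into the budget 6·p + (8/3)·s = 20: 10·p = 20, so p* = 2 and s* = 1.5·2 = 3.

p* = 2, s* = 3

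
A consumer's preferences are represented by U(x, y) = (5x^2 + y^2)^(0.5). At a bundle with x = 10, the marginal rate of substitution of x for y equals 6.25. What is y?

For CES with ρ = 2, MRS = (5/1)·(y/x)^(-1).
Setting (5/1)·(y/10)^(-1) = 6.25 gives (y/10)^(-1) = 1.25, so y/10 = 0.8 and y = 8.

y = 8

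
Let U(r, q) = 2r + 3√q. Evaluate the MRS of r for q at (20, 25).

MRS = 20/3

MU_r = 2, MU_q = 3/(2√q).
MRS = 2 ÷ (3/(2√q)).
At (20, 25): MRS = 20/3.
That is, one extra unit of r is worth 20/3 units of q at the margin.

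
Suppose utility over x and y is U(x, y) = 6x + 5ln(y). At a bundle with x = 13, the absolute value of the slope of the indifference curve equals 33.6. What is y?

MU_x = 6, MU_y = 5/y.
MRS = 6 ÷ (5/y).
MRS depends only on y: 1.2·y = 33.6 ⇒ y = 33.6/1.2 = 28.

y = 28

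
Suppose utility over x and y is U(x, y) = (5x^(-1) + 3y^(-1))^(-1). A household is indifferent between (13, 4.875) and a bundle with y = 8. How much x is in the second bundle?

x = 8

U depends on (x, y) only through S = 5x^(-1) + 3y^(-1), so equal utility means equal S. At (13, 4.875): S = 1.
With y = 8: 3·8^(-1) = 0.375, so 5x^(-1) = 1 − 0.375 = 0.625, i.e. x^(-1) = 0.125.
Hence x = 1/0.125 = 8.
Check: U(8, 8) = 1.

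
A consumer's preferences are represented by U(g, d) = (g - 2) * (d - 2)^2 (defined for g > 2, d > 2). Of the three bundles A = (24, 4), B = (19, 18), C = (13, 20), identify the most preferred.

Bundle B

Evaluate utility at each bundle:
U(A) = 88.
U(B) = 4352.
U(C) = 3564.
Highest utility is B, so B ≻ C ≻ A.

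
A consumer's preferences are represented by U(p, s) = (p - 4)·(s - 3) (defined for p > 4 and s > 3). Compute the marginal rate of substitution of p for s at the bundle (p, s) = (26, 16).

MRS = 13/22

MU_p = (s−3), MU_s = (p−4).
MRS = (s−3)/(p−4).
At (26, 16): MRS = 13/22.
That is, one extra unit of p is worth 13/22 units of s at the margin.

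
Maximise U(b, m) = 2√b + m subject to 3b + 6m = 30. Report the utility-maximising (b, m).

MU_b = 2/(2√b), MU_m = 1.
MRS = 2/(2√b) ÷ 1.
Tangency: set MRS = p_b/p_m = 3/6 = 0.5.
MRS depends only on b: 1/√b = 0.5 ⇒ √b = 1/0.5 = 2 ⇒ b* = 4.
From the budget, 6·m = 30 − 3·4 = 18, so m* = 3.

b* = 4, m* = 3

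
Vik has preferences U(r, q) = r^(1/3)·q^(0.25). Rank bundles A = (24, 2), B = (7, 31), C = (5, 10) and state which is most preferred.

Evaluate utility at each bundle:
U(A) = 3.430.
U(B) = 4.514.
U(C) = 3.041.
Highest utility is B, so B ≻ A ≻ C.

Bundle B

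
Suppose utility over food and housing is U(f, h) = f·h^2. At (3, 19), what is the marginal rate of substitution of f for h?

MRS = 19/6

MU_f = h^2 and MU_h = 2·f·h.
MRS = MU_f/MU_h = (1/2)·h/f.
At (3, 19): MRS = 19/6.
The indifference curve has slope −19/6 at this bundle.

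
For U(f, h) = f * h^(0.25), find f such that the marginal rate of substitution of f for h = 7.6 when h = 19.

MU_f = h^(0.25) and MU_h = 0.25·f·h^(-0.75).
MRS = MU_f/MU_h = (4)·h/f.
Substitute h = 19: MRS = 76/f. Setting 76/f = 7.6 gives f = 76/7.6 = 10.

f = 10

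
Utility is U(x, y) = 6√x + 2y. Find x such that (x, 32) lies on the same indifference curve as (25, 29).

U(25, 29) = 88.
Set U(x, 32) = 88 and solve.
With y = 32: 6√x = 88 − 2·32 = 24, so √x = 4 and x = 16.
Check: U(16, 32) = 88.

x = 16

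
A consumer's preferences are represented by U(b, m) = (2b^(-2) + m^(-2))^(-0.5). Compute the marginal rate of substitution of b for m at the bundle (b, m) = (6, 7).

For CES with ρ = -2, MRS = (2/1)·(m/b)^3.
At (6, 7): MRS = 343/108.
The indifference curve has slope −343/108 at this bundle.

MRS = 343/108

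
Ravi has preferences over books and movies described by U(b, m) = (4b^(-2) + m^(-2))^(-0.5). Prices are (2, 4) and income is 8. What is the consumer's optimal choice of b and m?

b* = 2, m* = 1

For CES with ρ = -2, MRS = (4/1)·(m/b)^3.
Tangency: set MRS = p_b/p_m = 2/4 = 0.5.
So (m/b)^3 = 0.125; taking the cube root, m/b = 0.5, i.e. m = 0.5·b.
Substitute into the budget 2·b + 4·m = 8: 4·b = 8, so b* = 2 and m* = 0.5·2 = 1.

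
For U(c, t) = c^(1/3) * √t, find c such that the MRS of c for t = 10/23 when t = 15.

MU_c = 1/3·c^(-2/3)·√t and MU_t = 0.5·c^(1/3)·t^(-0.5).
MRS = MU_c/MU_t = (2/3)·t/c.
Substitute t = 15: MRS = 10/c. Setting 10/c = 10/23 gives c = 10/(10/23) = 23.

c = 23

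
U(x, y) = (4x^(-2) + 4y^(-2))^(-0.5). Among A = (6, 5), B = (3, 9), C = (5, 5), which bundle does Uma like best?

Evaluate utility at each bundle:
U(A) = 1.921.
U(B) = 1.423.
U(C) = 1.768.
Highest utility is A, so A ≻ C ≻ B.

Bundle A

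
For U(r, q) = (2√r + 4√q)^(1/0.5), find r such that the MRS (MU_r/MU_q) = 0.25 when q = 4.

r = 16

For CES with ρ = 0.5, MRS = (2/4)·√(q/r).
Setting (2/4)·√(4/r) = 0.25 gives √(4/r) = 0.5, so 4/r = 0.25 and r = 16.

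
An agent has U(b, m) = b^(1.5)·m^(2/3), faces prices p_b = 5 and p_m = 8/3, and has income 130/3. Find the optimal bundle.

b* = 6, m* = 5

MU_b = 1.5·√b·m^(2/3) and MU_m = 2/3·b^(1.5)·m^(-1/3).
MRS = MU_b/MU_m = (2.25)·m/b.
Tangency: set MRS = p_b/p_m = 5/(8/3) = 1.875.
So (2.25)·m/b = 1.875, i.e. m = (5/6)·b.
Substitute into the budget 5·b + (8/3)·m = 130/3: (65/9)·b = 130/3, so b* = 6.
Then m* = (5/6)·6 = 5.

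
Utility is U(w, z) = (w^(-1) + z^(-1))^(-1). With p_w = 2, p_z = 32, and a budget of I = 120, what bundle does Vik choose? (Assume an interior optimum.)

w* = 12, z* = 3

For CES with ρ = -1, MRS = (z/w)^2.
Tangency: set MRS = p_w/p_z = 2/32 = 1/16.
So (z/w)^2 = 1/16; taking the square root, z/w = 0.25, i.e. z = 0.25·w.
Substitute into the budget 2·w + 32·z = 120: 10·w = 120, so w* = 12 and z* = 0.25·12 = 3.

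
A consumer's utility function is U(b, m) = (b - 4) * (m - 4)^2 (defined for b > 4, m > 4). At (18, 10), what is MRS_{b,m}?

MU_b = (m−4)^2, MU_m = 2·(b−4)·(m−4).
MRS = (1/2)·(m−4)/(b−4).
At (18, 10): MRS = 3/14.
So at (18, 10) the consumer would give up 3/14 units of m for one more unit of b.

MRS = 3/14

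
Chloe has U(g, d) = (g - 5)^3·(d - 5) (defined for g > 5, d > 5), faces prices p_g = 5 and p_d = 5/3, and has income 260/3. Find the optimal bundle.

MU_g = 3·(g−5)^2·(d−5), MU_d = (g−5)^3.
MRS = (3/1)·(d−5)/(g−5).
Tangency: set MRS = p_g/p_d = 5/(5/3) = 3.
So (3/1)·(d − 5)/(g − 5) = 3, i.e. (d − 5) = (g − 5).
Rewrite the budget in excess-of-subsistence terms: 5·(g − 5) + (5/3)·(d − 5) = 260/3 − 5·5 − (5/3)·5 = 160/3.
Substituting, (20/3)·(g − 5) = 160/3, so g − 5 = 8 and g* = 13.
Then d − 5 = 8, so d* = 13.

g* = 13, d* = 13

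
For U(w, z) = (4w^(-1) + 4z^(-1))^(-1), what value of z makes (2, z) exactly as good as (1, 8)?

z = 1.6

U depends on (w, z) only through S = 4w^(-1) + 4z^(-1), so equal utility means equal S. At (1, 8): S = 4.5.
With w = 2: 4·2^(-1) = 2, so 4z^(-1) = 4.5 − 2 = 2.5, i.e. z^(-1) = 0.625.
Hence z = 1/0.625 = 1.6.
Check: U(2, 1.6) = 0.2222.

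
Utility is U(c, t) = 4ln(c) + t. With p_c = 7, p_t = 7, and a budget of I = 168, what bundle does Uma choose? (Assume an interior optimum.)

MU_c = 4/c, MU_t = 1.
MRS = 4/c ÷ 1.
Tangency: set MRS = p_c/p_t = 7/7 = 1.
MRS depends only on c: 4/c = 1 ⇒ c* = 4/1 = 4.
From the budget, 7·t = 168 − 7·4 = 140, so t* = 20.

c* = 4, t* = 20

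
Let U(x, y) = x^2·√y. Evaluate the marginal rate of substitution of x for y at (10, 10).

MRS = 4

MU_x = 2·x·√y and MU_y = 0.5·x^2·y^(-0.5).
MRS = MU_x/MU_y = (4)·y/x.
At (10, 10): MRS = 4.
The indifference curve has slope −4 at this bundle.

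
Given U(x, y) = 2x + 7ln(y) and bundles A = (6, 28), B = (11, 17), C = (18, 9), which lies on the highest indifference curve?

Evaluate utility at each bundle:
U(A) = 35.325.
U(B) = 41.832.
U(C) = 51.381.
Highest utility is C, so C ≻ B ≻ A.

Bundle C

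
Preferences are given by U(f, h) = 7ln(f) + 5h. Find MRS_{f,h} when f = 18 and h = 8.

MRS = 7/90

MU_f = 7/f, MU_h = 5.
MRS = 7/f ÷ 5.
At (18, 8): MRS = 7/90.
The indifference curve has slope −7/90 at this bundle.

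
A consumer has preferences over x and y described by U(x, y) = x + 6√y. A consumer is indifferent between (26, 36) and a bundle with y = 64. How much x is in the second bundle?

U(26, 36) = 62.
Set U(x, 64) = 62 and solve.
With y = 64: √64 = 8, so x = 62 − 6·8 = 14.
Check: U(14, 64) = 62.

x = 14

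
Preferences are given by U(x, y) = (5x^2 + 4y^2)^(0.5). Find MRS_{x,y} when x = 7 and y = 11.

MRS = 35/44

For CES with ρ = 2, MRS = (5/4)·(y/x)^(-1).
At (7, 11): MRS = 35/44.
So at (7, 11) the consumer would give up 35/44 units of y for one more unit of x.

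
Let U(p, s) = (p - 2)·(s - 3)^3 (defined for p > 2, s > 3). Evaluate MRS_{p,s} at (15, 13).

MU_p = (s−3)^3, MU_s = 3·(p−2)·(s−3)^2.
MRS = (1/3)·(s−3)/(p−2).
At (15, 13): MRS = 10/39.
So at (15, 13) the consumer would give up 10/39 units of s for one more unit of p.

MRS = 10/39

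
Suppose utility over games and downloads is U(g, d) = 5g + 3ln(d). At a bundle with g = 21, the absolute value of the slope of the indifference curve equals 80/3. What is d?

d = 16

MU_g = 5, MU_d = 3/d.
MRS = 5 ÷ (3/d).
MRS depends only on d: (5/3)·d = 80/3 ⇒ d = (80/3)/(5/3) = 16.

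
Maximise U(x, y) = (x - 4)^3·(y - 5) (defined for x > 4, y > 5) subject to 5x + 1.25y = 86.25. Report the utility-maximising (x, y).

x* = 13, y* = 17

MU_x = 3·(x−4)^2·(y−5), MU_y = (x−4)^3.
MRS = (3/1)·(y−5)/(x−4).
Tangency: set MRS = p_x/p_y = 5/1.25 = 4.
So (3/1)·(y − 5)/(x − 4) = 4, i.e. (y − 5) = (4/3)·(x − 4).
Rewrite the budget in excess-of-subsistence terms: 5·(x − 4) + 1.25·(y − 5) = 86.25 − 5·4 − 1.25·5 = 60.
Substituting, (20/3)·(x − 4) = 60, so x − 4 = 9 and x* = 13.
Then y − 5 = (4/3)·9 = 12, so y* = 17.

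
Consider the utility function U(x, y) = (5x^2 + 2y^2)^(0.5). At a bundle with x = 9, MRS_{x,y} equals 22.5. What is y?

For CES with ρ = 2, MRS = (5/2)·(y/x)^(-1).
Setting (5/2)·(y/9)^(-1) = 22.5 gives (y/9)^(-1) = 9, so y/9 = 1/9 and y = 1.

y = 1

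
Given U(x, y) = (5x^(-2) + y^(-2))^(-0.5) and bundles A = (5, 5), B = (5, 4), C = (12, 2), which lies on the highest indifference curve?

Bundle A

Evaluate utility at each bundle:
U(A) = 2.041.
U(B) = 1.952.
U(C) = 1.874.
Highest utility is A, so A ≻ B ≻ C.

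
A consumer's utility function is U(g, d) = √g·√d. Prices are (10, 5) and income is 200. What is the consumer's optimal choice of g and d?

g* = 10, d* = 20

MU_g = 0.5·g^(-0.5)·√d and MU_d = 0.5·√g·d^(-0.5).
MRS = MU_g/MU_d = d/g.
Tangency: set MRS = p_g/p_d = 10/5 = 2.
So d/g = 2, i.e. d = 2·g.
Substitute into the budget 10·g + 5·d = 200: 20·g = 200, so g* = 10.
Then d* = 2·10 = 20.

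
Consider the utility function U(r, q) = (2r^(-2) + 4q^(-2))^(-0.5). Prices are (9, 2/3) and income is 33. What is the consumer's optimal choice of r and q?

r* = 3, q* = 9

For CES with ρ = -2, MRS = (2/4)·(q/r)^3.
Tangency: set MRS = p_r/p_q = 9/(2/3) = 13.5.
So (q/r)^3 = 27; taking the cube root, q/r = 3, i.e. q = 3·r.
Substitute into the budget 9·r + (2/3)·q = 33: 11·r = 33, so r* = 3 and q* = 3·3 = 9.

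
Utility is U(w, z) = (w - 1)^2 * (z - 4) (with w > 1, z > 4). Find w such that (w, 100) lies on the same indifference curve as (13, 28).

w = 7

U(13, 28) = 3456.
Set U(w, 100) = 3456 and solve.
With z = 100: (100 − 4) = 96, so (w − 1)^2 = 3456/96 = 36.
Taking the square root (with w > 1): w − 1 = 6, so w = 7.
Check: U(7, 100) = 3456.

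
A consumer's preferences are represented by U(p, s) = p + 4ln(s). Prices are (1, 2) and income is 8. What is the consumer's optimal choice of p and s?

MU_p = 1, MU_s = 4/s.
MRS = 1 ÷ (4/s).
Tangency: set MRS = p_p/p_s = 1/2 = 0.5.
MRS depends only on s: 0.25·s = 0.5 ⇒ s* = 0.5/0.25 = 2.
From the budget, 1·p = 8 − 2·2 = 4, so p* = 4.

p* = 4, s* = 2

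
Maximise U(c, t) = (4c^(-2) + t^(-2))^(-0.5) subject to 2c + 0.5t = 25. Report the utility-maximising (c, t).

For CES with ρ = -2, MRS = (4/1)·(t/c)^3.
Tangency: set MRS = p_c/p_t = 2/0.5 = 4.
So (t/c)^3 = 1; taking the cube root, t/c = 1, i.e. t = c.
Substitute into the budget 2·c + 0.5·t = 25: 2.5·c = 25, so c* = 10 and t* = 10.

c* = 10, t* = 10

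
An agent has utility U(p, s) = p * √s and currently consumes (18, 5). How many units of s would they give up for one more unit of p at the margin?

MRS = 5/9

MU_p = √s and MU_s = 0.5·p·s^(-0.5).
MRS = MU_p/MU_s = (2)·s/p.
At (18, 5): MRS = 5/9.
That is, one extra unit of p is worth 5/9 units of s at the margin.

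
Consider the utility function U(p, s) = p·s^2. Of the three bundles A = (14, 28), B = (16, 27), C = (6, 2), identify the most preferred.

Evaluate utility at each bundle:
U(A) = 10976.
U(B) = 11664.
U(C) = 24.
Highest utility is B, so B ≻ A ≻ C.

Bundle B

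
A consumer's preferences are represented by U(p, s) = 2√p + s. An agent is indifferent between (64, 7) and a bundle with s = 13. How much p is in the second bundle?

p = 25

U(64, 7) = 23.
Set U(p, 13) = 23 and solve.
With s = 13: 2√p = 23 − 13 = 10, so √p = 5 and p = 25.
Check: U(25, 13) = 23.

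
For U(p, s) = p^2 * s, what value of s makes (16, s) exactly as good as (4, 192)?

s = 12

U(4, 192) = 3072.
Set U(16, s) = 3072 and solve.
With p = 16: 16^2 = 256, so s = 3072/256 = 12.
Check: U(16, 12) = 3072.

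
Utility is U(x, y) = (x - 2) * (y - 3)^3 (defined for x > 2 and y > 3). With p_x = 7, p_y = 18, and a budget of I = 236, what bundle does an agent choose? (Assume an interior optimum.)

x* = 8, y* = 10

MU_x = (y−3)^3, MU_y = 3·(x−2)·(y−3)^2.
MRS = (1/3)·(y−3)/(x−2).
Tangency: set MRS = p_x/p_y = 7/18.
So (1/3)·(y − 3)/(x − 2) = 7/18, i.e. (y − 3) = (7/6)·(x − 2).
Rewrite the budget in excess-of-subsistence terms: 7·(x − 2) + 18·(y − 3) = 236 − 7·2 − 18·3 = 168.
Substituting, 28·(x − 2) = 168, so x − 2 = 6 and x* = 8.
Then y − 3 = (7/6)·6 = 7, so y* = 10.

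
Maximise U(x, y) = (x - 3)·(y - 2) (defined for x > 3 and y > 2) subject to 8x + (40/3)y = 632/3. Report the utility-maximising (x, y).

MU_x = (y−2), MU_y = (x−3).
MRS = (y−2)/(x−3).
Tangency: set MRS = p_x/p_y = 8/(40/3) = 0.6.
So (y − 2)/(x − 3) = 0.6, i.e. (y − 2) = 0.6·(x − 3).
Rewrite the budget in excess-of-subsistence terms: 8·(x − 3) + (40/3)·(y − 2) = 632/3 − 8·3 − (40/3)·2 = 160.
Substituting, 16·(x − 3) = 160, so x − 3 = 10 and x* = 13.
Then y − 2 = 0.6·10 = 6, so y* = 8.

x* = 13, y* = 8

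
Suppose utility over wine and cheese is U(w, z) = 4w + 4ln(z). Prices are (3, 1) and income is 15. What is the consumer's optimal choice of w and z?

w* = 4, z* = 3

MU_w = 4, MU_z = 4/z.
MRS = 4 ÷ (4/z).
Tangency: set MRS = p_w/p_z = 3/1 = 3.
MRS depends only on z: z = 3 ⇒ z* = 3.
From the budget, 3·w = 15 − 1·3 = 12, so w* = 4.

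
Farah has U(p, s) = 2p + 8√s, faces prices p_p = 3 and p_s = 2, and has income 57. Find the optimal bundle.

p* = 13, s* = 9

MU_p = 2, MU_s = 8/(2√s).
MRS = 2 ÷ (8/(2√s)).
Tangency: set MRS = p_p/p_s = 3/2 = 1.5.
MRS depends only on s: 0.5·√s = 1.5 ⇒ √s = 1.5/0.5 = 3 ⇒ s* = 9.
From the budget, 3·p = 57 − 2·9 = 39, so p* = 13.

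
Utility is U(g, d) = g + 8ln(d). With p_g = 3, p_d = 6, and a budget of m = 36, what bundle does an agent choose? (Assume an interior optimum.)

g* = 4, d* = 4

MU_g = 1, MU_d = 8/d.
MRS = 1 ÷ (8/d).
Tangency: set MRS = p_g/p_d = 3/6 = 0.5.
MRS depends only on d: 0.125·d = 0.5 ⇒ d* = 0.5/0.125 = 4.
From the budget, 3·g = 36 − 6·4 = 12, so g* = 4.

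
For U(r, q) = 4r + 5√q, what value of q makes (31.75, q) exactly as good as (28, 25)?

U(28, 25) = 137.
Set U(31.75, q) = 137 and solve.
With r = 31.75: 5√q = 137 − 4·31.75 = 10, so √q = 2 and q = 4.
Check: U(31.75, 4) = 137.

q = 4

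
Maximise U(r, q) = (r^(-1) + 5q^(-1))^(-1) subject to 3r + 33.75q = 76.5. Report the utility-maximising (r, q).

r* = 3, q* = 2

For CES with ρ = -1, MRS = (1/5)·(q/r)^2.
Tangency: set MRS = p_r/p_q = 3/33.75 = 4/45.
So (q/r)^2 = 4/9; taking the square root, q/r = 2/3, i.e. q = (2/3)·r.
Substitute into the budget 3·r + 33.75·q = 76.5: 25.5·r = 76.5, so r* = 3 and q* = (2/3)·3 = 2.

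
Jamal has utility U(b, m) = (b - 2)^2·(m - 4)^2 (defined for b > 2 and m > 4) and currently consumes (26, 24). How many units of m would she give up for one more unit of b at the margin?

MRS = 5/6

MU_b = 2·(b−2)·(m−4)^2, MU_m = 2·(b−2)^2·(m−4).
MRS = (m−4)/(b−2).
At (26, 24): MRS = 5/6.
So at (26, 24) the consumer would give up 5/6 units of m for one more unit of b.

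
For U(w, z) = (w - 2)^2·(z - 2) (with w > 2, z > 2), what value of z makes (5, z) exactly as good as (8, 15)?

U(8, 15) = 468.
Set U(5, z) = 468 and solve.
With w = 5: (5 − 2)^2 = 9, so (z − 2) = 468/9 = 52.
So z = 2 + 52 = 54.
Check: U(5, 54) = 468.

z = 54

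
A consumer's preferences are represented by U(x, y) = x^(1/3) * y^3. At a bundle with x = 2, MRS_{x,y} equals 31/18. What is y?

MU_x = 1/3·x^(-2/3)·y^3 and MU_y = 3·x^(1/3)·y^2.
MRS = MU_x/MU_y = (1/9)·y/x.
Substitute x = 2: MRS = y/18. Setting y/18 = 31/18 gives y = (31/18)·18 = 31.

y = 31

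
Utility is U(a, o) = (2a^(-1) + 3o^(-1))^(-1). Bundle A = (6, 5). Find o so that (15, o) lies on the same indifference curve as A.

U depends on (a, o) only through S = 2a^(-1) + 3o^(-1), so equal utility means equal S. At (6, 5): S = 14/15.
With a = 15: 2·15^(-1) = 2/15, so 3o^(-1) = 14/15 − 2/15 = 0.8, i.e. o^(-1) = 4/15.
Hence o = 1/(4/15) = 3.75.
Check: U(15, 3.75) = 1.0714.

o = 3.75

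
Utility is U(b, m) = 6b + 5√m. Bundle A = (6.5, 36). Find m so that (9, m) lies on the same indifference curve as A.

U(6.5, 36) = 69.
Set U(9, m) = 69 and solve.
With b = 9: 5√m = 69 − 6·9 = 15, so √m = 3 and m = 9.
Check: U(9, 9) = 69.

m = 9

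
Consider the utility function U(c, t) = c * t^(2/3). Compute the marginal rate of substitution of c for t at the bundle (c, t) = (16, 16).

MU_c = t^(2/3) and MU_t = 2/3·c·t^(-1/3).
MRS = MU_c/MU_t = (1.5)·t/c.
At (16, 16): MRS = 1.5.
The indifference curve has slope −1.5 at this bundle.

MRS = 1.5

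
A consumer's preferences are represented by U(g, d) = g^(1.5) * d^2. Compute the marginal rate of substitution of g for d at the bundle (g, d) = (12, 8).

MU_g = 1.5·√g·d^2 and MU_d = 2·g^(1.5)·d.
MRS = MU_g/MU_d = (0.75)·d/g.
At (12, 8): MRS = 0.5.
That is, one extra unit of g is worth 0.5 units of d at the margin.

MRS = 0.5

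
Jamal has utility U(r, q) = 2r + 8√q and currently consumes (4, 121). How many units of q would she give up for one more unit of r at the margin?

MU_r = 2, MU_q = 8/(2√q).
MRS = 2 ÷ (8/(2√q)).
At (4, 121): MRS = 5.5.
The indifference curve has slope −5.5 at this bundle.

MRS = 5.5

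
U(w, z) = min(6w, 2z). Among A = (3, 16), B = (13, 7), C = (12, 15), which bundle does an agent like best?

Bundle C

Evaluate utility at each bundle:
U(A) = 18.
U(B) = 14.
U(C) = 30.
Highest utility is C, so C ≻ A ≻ B.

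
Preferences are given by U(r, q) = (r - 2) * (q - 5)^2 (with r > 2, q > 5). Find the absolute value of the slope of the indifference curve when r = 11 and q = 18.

MU_r = (q−5)^2, MU_q = 2·(r−2)·(q−5).
MRS = (1/2)·(q−5)/(r−2).
At (11, 18): MRS = 13/18.
The indifference curve has slope −13/18 at this bundle.

MRS = 13/18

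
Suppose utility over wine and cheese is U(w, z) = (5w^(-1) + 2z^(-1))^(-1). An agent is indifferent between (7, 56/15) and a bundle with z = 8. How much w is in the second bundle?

U depends on (w, z) only through S = 5w^(-1) + 2z^(-1), so equal utility means equal S. At (7, 56/15): S = 1.25.
With z = 8: 2·8^(-1) = 0.25, so 5w^(-1) = 1.25 − 0.25 = 1, i.e. w^(-1) = 0.2.
Hence w = 1/0.2 = 5.
Check: U(5, 8) = 0.8.

w = 5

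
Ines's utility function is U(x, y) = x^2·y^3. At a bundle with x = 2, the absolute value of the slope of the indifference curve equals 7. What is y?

MU_x = 2·x·y^3 and MU_y = 3·x^2·y^2.
MRS = MU_x/MU_y = (2/3)·y/x.
Substitute x = 2: MRS = y/3. Setting y/3 = 7 gives y = 7·3 = 21.

y = 21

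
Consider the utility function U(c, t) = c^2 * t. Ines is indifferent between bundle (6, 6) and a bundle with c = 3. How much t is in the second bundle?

U(6, 6) = 216.
Set U(3, t) = 216 and solve.
With c = 3: 3^2 = 9, so t = 216/9 = 24.
Check: U(3, 24) = 216.

t = 24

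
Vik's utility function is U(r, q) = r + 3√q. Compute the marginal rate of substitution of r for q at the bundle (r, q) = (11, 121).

MRS = 22/3

MU_r = 1, MU_q = 3/(2√q).
MRS = 1 ÷ (3/(2√q)).
At (11, 121): MRS = 22/3.
So at (11, 121) the consumer would give up 22/3 units of q for one more unit of r.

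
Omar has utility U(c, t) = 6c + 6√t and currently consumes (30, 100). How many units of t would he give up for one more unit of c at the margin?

MRS = 20

MU_c = 6, MU_t = 6/(2√t).
MRS = 6 ÷ (6/(2√t)).
At (30, 100): MRS = 20.
That is, one extra unit of c is worth 20 units of t at the margin.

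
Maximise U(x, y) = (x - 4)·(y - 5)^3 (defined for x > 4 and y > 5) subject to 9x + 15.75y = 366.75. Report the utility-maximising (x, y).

MU_x = (y−5)^3, MU_y = 3·(x−4)·(y−5)^2.
MRS = (1/3)·(y−5)/(x−4).
Tangency: set MRS = p_x/p_y = 9/15.75 = 4/7.
So (1/3)·(y − 5)/(x − 4) = 4/7, i.e. (y − 5) = (12/7)·(x − 4).
Rewrite the budget in excess-of-subsistence terms: 9·(x − 4) + 15.75·(y − 5) = 366.75 − 9·4 − 15.75·5 = 252.
Substituting, 36·(x − 4) = 252, so x − 4 = 7 and x* = 11.
Then y − 5 = (12/7)·7 = 12, so y* = 17.

x* = 11, y* = 17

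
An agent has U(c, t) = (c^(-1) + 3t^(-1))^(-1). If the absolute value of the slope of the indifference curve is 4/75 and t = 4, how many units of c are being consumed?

c = 10

For CES with ρ = -1, MRS = (1/3)·(t/c)^2.
Setting (1/3)·(4/c)^2 = 4/75 gives (4/c)^2 = 4/25, so 4/c = 0.4 and c = 10.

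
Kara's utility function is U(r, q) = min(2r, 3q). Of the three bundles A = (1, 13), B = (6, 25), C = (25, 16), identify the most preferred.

Bundle C

Evaluate utility at each bundle:
U(A) = 2.
U(B) = 12.
U(C) = 48.
Highest utility is C, so C ≻ B ≻ A.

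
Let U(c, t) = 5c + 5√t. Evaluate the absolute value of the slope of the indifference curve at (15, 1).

MRS = 2

MU_c = 5, MU_t = 5/(2√t).
MRS = 5 ÷ (5/(2√t)).
At (15, 1): MRS = 2.
That is, one extra unit of c is worth 2 units of t at the margin.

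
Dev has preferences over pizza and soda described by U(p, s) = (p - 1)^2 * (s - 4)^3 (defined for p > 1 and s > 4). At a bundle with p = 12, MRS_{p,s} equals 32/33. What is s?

MU_p = 2·(p−1)·(s−4)^3, MU_s = 3·(p−1)^2·(s−4)^2.
MRS = (2/3)·(s−4)/(p−1).
Substitute p = 12: MRS = (s − 4)/16.5. Setting this equal to 32/33 gives s − 4 = (32/33)·16.5 = 16, so s = 20.

s = 20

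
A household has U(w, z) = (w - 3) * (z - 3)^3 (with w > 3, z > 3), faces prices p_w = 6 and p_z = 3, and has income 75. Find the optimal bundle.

w* = 5, z* = 15

MU_w = (z−3)^3, MU_z = 3·(w−3)·(z−3)^2.
MRS = (1/3)·(z−3)/(w−3).
Tangency: set MRS = p_w/p_z = 6/3 = 2.
So (1/3)·(z − 3)/(w − 3) = 2, i.e. (z − 3) = 6·(w − 3).
Rewrite the budget in excess-of-subsistence terms: 6·(w − 3) + 3·(z − 3) = 75 − 6·3 − 3·3 = 48.
Substituting, 24·(w − 3) = 48, so w − 3 = 2 and w* = 5.
Then z − 3 = 6·2 = 12, so z* = 15.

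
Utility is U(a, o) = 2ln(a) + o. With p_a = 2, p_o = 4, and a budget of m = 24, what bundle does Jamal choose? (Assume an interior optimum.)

MU_a = 2/a, MU_o = 1.
MRS = 2/a ÷ 1.
Tangency: set MRS = p_a/p_o = 2/4 = 0.5.
MRS depends only on a: 2/a = 0.5 ⇒ a* = 2/0.5 = 4.
From the budget, 4·o = 24 − 2·4 = 16, so o* = 4.

a* = 4, o* = 4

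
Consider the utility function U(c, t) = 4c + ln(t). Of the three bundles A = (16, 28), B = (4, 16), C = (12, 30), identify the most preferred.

Bundle A

Evaluate utility at each bundle:
U(A) = 67.332.
U(B) = 18.773.
U(C) = 51.401.
Highest utility is A, so A ≻ C ≻ B.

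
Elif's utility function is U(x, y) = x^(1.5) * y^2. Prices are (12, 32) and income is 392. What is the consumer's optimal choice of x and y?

x* = 14, y* = 7

MU_x = 1.5·√x·y^2 and MU_y = 2·x^(1.5)·y.
MRS = MU_x/MU_y = (0.75)·y/x.
Tangency: set MRS = p_x/p_y = 12/32 = 0.375.
So (0.75)·y/x = 0.375, i.e. y = 0.5·x.
Substitute into the budget 12·x + 32·y = 392: 28·x = 392, so x* = 14.
Then y* = 0.5·14 = 7.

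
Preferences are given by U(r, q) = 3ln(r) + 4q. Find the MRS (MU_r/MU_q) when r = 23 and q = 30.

MRS = 3/92

MU_r = 3/r, MU_q = 4.
MRS = 3/r ÷ 4.
At (23, 30): MRS = 3/92.
So at (23, 30) the consumer would give up 3/92 units of q for one more unit of r.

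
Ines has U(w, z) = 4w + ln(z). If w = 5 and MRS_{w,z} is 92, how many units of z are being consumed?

z = 23

MU_w = 4, MU_z = 1/z.
MRS = 4 ÷ (1/z).
MRS depends only on z: 4·z = 92 ⇒ z = 92/4 = 23.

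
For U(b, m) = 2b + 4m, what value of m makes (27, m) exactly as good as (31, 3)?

U(31, 3) = 74.
Set U(27, m) = 74 and solve.
2·27 + 4m = 74 ⇒ 4m = 20 ⇒ m = 5.
Check: U(27, 5) = 74.

m = 5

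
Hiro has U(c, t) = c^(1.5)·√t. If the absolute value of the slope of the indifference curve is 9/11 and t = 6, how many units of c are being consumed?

c = 22

MU_c = 1.5·√c·√t and MU_t = 0.5·c^(1.5)·t^(-0.5).
MRS = MU_c/MU_t = (3)·t/c.
Substitute t = 6: MRS = 18/c. Setting 18/c = 9/11 gives c = 18/(9/11) = 22.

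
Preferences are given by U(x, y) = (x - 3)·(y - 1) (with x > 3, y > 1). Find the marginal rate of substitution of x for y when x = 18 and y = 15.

MU_x = (y−1), MU_y = (x−3).
MRS = (y−1)/(x−3).
At (18, 15): MRS = 14/15.
That is, one extra unit of x is worth 14/15 units of y at the margin.

MRS = 14/15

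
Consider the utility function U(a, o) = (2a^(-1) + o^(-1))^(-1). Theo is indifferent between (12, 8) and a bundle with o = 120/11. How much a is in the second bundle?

U depends on (a, o) only through S = 2a^(-1) + o^(-1), so equal utility means equal S. At (12, 8): S = 7/24.
With o = 120/11: (120/11)^(-1) = 11/120, so 2a^(-1) = 7/24 − 11/120 = 0.2, i.e. a^(-1) = 0.1.
Hence a = 1/0.1 = 10.
Check: U(10, 120/11) = 3.4286.

a = 10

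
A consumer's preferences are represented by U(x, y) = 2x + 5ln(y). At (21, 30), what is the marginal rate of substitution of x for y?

MU_x = 2, MU_y = 5/y.
MRS = 2 ÷ (5/y).
At (21, 30): MRS = 12.
That is, one extra unit of x is worth 12 units of y at the margin.

MRS = 12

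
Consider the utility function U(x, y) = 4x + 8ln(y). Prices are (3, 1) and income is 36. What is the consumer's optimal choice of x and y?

x* = 10, y* = 6

MU_x = 4, MU_y = 8/y.
MRS = 4 ÷ (8/y).
Tangency: set MRS = p_x/p_y = 3/1 = 3.
MRS depends only on y: 0.5·y = 3 ⇒ y* = 3/0.5 = 6.
From the budget, 3·x = 36 − 1·6 = 30, so x* = 10.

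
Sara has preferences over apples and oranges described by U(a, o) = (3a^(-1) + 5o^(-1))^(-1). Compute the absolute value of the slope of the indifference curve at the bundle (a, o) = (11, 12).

MRS = 432/605

For CES with ρ = -1, MRS = (3/5)·(o/a)^2.
At (11, 12): MRS = 432/605.
The indifference curve has slope −432/605 at this bundle.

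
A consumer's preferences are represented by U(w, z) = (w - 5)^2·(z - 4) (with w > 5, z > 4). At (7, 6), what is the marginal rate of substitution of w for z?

MU_w = 2·(w−5)·(z−4), MU_z = (w−5)^2.
MRS = (2/1)·(z−4)/(w−5).
At (7, 6): MRS = 2.
The indifference curve has slope −2 at this bundle.

MRS = 2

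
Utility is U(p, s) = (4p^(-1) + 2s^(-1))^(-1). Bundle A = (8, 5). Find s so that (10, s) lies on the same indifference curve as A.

s = 4

U depends on (p, s) only through S = 4p^(-1) + 2s^(-1), so equal utility means equal S. At (8, 5): S = 0.9.
With p = 10: 4·10^(-1) = 0.4, so 2s^(-1) = 0.9 − 0.4 = 0.5, i.e. s^(-1) = 0.25.
Hence s = 1/0.25 = 4.
Check: U(10, 4) = 1.1111.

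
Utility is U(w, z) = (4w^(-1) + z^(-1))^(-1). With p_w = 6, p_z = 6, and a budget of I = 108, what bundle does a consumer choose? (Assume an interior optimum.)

For CES with ρ = -1, MRS = (4/1)·(z/w)^2.
Tangency: set MRS = p_w/p_z = 6/6 = 1.
So (z/w)^2 = 0.25; taking the square root, z/w = 0.5, i.e. z = 0.5·w.
Substitute into the budget 6·w + 6·z = 108: 9·w = 108, so w* = 12 and z* = 0.5·12 = 6.

w* = 12, z* = 6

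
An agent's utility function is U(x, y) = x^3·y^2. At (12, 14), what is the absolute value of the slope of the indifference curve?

MU_x = 3·x^2·y^2 and MU_y = 2·x^3·y.
MRS = MU_x/MU_y = (3/2)·y/x.
At (12, 14): MRS = 1.75.
So at (12, 14) the consumer would give up 1.75 units of y for one more unit of x.

MRS = 1.75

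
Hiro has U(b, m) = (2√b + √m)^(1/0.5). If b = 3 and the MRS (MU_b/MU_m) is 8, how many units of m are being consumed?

For CES with ρ = 0.5, MRS = (2/1)·√(m/b).
Setting (2/1)·√(m/3) = 8 gives √(m/3) = 4, so m/3 = 16 and m = 48.

m = 48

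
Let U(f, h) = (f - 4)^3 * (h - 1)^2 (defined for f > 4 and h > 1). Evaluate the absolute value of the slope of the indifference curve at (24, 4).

MRS = 9/40

MU_f = 3·(f−4)^2·(h−1)^2, MU_h = 2·(f−4)^3·(h−1).
MRS = (3/2)·(h−1)/(f−4).
At (24, 4): MRS = 9/40.
The indifference curve has slope −9/40 at this bundle.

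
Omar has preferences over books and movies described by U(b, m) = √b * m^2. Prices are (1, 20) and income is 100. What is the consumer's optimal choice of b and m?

b* = 20, m* = 4

MU_b = 0.5·b^(-0.5)·m^2 and MU_m = 2·√b·m.
MRS = MU_b/MU_m = (0.25)·m/b.
Tangency: set MRS = p_b/p_m = 1/20 = 0.05.
So (0.25)·m/b = 0.05, i.e. m = 0.2·b.
Substitute into the budget 1·b + 20·m = 100: 5·b = 100, so b* = 20.
Then m* = 0.2·20 = 4.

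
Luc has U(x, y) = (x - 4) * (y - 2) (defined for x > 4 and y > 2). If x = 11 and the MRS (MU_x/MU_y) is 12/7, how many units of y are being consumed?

y = 14

MU_x = (y−2), MU_y = (x−4).
MRS = (y−2)/(x−4).
Substitute x = 11: MRS = (y − 2)/7. Setting this equal to 12/7 gives y − 2 = (12/7)·7 = 12, so y = 14.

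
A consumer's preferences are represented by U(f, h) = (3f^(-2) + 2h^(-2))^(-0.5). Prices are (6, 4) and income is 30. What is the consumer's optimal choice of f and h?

For CES with ρ = -2, MRS = (3/2)·(h/f)^3.
Tangency: set MRS = p_f/p_h = 6/4 = 1.5.
So (h/f)^3 = 1; taking the cube root, h/f = 1, i.e. h = f.
Substitute into the budget 6·f + 4·h = 30: 10·f = 30, so f* = 3 and h* = 3.

f* = 3, h* = 3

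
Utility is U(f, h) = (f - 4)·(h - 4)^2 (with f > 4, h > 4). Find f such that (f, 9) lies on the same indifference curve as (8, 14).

f = 20

U(8, 14) = 400.
Set U(f, 9) = 400 and solve.
With h = 9: (9 − 4)^2 = 25, so (f − 4) = 400/25 = 16.
So f = 4 + 16 = 20.
Check: U(20, 9) = 400.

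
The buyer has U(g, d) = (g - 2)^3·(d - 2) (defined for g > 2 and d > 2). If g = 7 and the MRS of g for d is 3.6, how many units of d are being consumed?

MU_g = 3·(g−2)^2·(d−2), MU_d = (g−2)^3.
MRS = (3/1)·(d−2)/(g−2).
Substitute g = 7: MRS = (d − 2)/(5/3). Setting this equal to 3.6 gives d − 2 = 3.6·(5/3) = 6, so d = 8.

d = 8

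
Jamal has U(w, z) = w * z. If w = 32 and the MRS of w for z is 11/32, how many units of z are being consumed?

MU_w = z and MU_z = w.
MRS = MU_w/MU_z = z/w.
Substitute w = 32: MRS = z/32. Setting z/32 = 11/32 gives z = (11/32)·32 = 11.

z = 11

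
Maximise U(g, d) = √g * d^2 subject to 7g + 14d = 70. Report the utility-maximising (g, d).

g* = 2, d* = 4

MU_g = 0.5·g^(-0.5)·d^2 and MU_d = 2·√g·d.
MRS = MU_g/MU_d = (0.25)·d/g.
Tangency: set MRS = p_g/p_d = 7/14 = 0.5.
So (0.25)·d/g = 0.5, i.e. d = 2·g.
Substitute into the budget 7·g + 14·d = 70: 35·g = 70, so g* = 2.
Then d* = 2·2 = 4.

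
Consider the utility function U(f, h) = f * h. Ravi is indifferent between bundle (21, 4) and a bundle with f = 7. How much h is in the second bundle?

h = 12

U(21, 4) = 84.
Set U(7, h) = 84 and solve.
With f = 7: h = 84/7 = 12.
Check: U(7, 12) = 84.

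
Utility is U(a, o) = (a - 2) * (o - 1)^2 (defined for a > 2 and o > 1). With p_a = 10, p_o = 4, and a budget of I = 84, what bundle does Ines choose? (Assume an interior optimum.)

a* = 4, o* = 11

MU_a = (o−1)^2, MU_o = 2·(a−2)·(o−1).
MRS = (1/2)·(o−1)/(a−2).
Tangency: set MRS = p_a/p_o = 10/4 = 2.5.
So (1/2)·(o − 1)/(a − 2) = 2.5, i.e. (o − 1) = 5·(a − 2).
Rewrite the budget in excess-of-subsistence terms: 10·(a − 2) + 4·(o − 1) = 84 − 10·2 − 4·1 = 60.
Substituting, 30·(a − 2) = 60, so a − 2 = 2 and a* = 4.
Then o − 1 = 5·2 = 10, so o* = 11.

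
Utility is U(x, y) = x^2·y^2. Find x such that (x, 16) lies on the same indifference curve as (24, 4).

U(24, 4) = 9216.
Set U(x, 16) = 9216 and solve.
With y = 16: 16^2 = 256, so x^2 = 9216/256 = 36; taking the square root, x = 6.
Check: U(6, 16) = 9216.

x = 6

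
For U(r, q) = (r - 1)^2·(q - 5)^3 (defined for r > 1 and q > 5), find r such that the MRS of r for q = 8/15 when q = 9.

MU_r = 2·(r−1)·(q−5)^3, MU_q = 3·(r−1)^2·(q−5)^2.
MRS = (2/3)·(q−5)/(r−1).
Substitute q = 9: MRS = (8/3)/(r − 1). Setting this equal to 8/15 gives r − 1 = (8/3)/(8/15) = 5, so r = 6.

r = 6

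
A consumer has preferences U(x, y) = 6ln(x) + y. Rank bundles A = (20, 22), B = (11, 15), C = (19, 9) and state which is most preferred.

Evaluate utility at each bundle:
U(A) = 39.974.
U(B) = 29.387.
U(C) = 26.667.
Highest utility is A, so A ≻ B ≻ C.

Bundle A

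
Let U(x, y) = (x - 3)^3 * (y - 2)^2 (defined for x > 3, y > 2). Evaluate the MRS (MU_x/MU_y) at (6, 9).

MRS = 3.5

MU_x = 3·(x−3)^2·(y−2)^2, MU_y = 2·(x−3)^3·(y−2).
MRS = (3/2)·(y−2)/(x−3).
At (6, 9): MRS = 3.5.
The indifference curve has slope −3.5 at this bundle.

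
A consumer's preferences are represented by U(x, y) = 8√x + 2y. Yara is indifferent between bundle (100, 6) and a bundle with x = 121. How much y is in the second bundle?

y = 2

U(100, 6) = 92.
Set U(121, y) = 92 and solve.
With x = 121: √121 = 11, so 2y = 92 − 8·11 = 4 and y = 2.
Check: U(121, 2) = 92.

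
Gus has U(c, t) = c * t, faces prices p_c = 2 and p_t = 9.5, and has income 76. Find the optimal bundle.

MU_c = t and MU_t = c.
MRS = MU_c/MU_t = t/c.
Tangency: set MRS = p_c/p_t = 2/9.5 = 4/19.
So t/c = 4/19, i.e. t = (4/19)·c.
Substitute into the budget 2·c + 9.5·t = 76: 4·c = 76, so c* = 19.
Then t* = (4/19)·19 = 4.

c* = 19, t* = 4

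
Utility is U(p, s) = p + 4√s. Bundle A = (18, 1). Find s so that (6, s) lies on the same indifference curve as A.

U(18, 1) = 22.
Set U(6, s) = 22 and solve.
With p = 6: 4√s = 22 − 6 = 16, so √s = 4 and s = 16.
Check: U(6, 16) = 22.

s = 16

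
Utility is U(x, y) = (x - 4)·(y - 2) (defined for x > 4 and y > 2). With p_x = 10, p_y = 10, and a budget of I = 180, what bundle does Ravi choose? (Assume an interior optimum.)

MU_x = (y−2), MU_y = (x−4).
MRS = (y−2)/(x−4).
Tangency: set MRS = p_x/p_y = 10/10 = 1.
So (y − 2)/(x − 4) = 1, i.e. (y − 2) = (x − 4).
Rewrite the budget in excess-of-subsistence terms: 10·(x − 4) + 10·(y − 2) = 180 − 10·4 − 10·2 = 120.
Substituting, 20·(x − 4) = 120, so x − 4 = 6 and x* = 10.
Then y − 2 = 6, so y* = 8.

x* = 10, y* = 8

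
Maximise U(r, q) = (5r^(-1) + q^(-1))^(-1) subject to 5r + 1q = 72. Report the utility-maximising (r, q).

For CES with ρ = -1, MRS = (5/1)·(q/r)^2.
Tangency: set MRS = p_r/p_q = 5/1 = 5.
So (q/r)^2 = 1; taking the square root, q/r = 1, i.e. q = r.
Substitute into the budget 5·r + 1·q = 72: 6·r = 72, so r* = 12 and q* = 12.

r* = 12, q* = 12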